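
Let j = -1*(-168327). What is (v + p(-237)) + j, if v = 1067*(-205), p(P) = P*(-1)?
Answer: -50171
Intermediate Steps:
p(P) = -P
v = -218735
j = 168327
(v + p(-237)) + j = (-218735 - 1*(-237)) + 168327 = (-218735 + 237) + 168327 = -218498 + 168327 = -50171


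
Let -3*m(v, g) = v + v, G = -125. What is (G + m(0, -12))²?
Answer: 15625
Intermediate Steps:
m(v, g) = -2*v/3 (m(v, g) = -(v + v)/3 = -2*v/3)
(G + m(0, -12))² = (-125 - ⅔*0)² = (-125 + 0)² = (-125)² = 15625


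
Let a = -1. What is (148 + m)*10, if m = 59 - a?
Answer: 2080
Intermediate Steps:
m = 60 (m = 59 - 1*(-1) = 59 + 1 = 60)
(148 + m)*10 = (148 + 60)*10 = 208*10 = 2080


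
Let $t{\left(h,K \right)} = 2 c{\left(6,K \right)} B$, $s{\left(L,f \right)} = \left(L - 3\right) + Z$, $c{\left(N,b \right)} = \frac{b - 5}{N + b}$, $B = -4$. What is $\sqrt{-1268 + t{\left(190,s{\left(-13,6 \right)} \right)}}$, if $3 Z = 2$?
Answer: $\frac{i \sqrt{62986}}{7} \approx 35.853 i$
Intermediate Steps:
$c{\left(N,b \right)} = \frac{-5 + b}{N + b}$
$Z = \frac{2}{3}$ ($Z = \frac{1}{3} \cdot 2 = \frac{2}{3} \approx 0.66667$)
$s{\left(L,f \right)} = - \frac{7}{3} + L$ ($s{\left(L,f \right)} = \left(L - 3\right) + \frac{2}{3} = \left(-3 + L\right) + \frac{2}{3} = - \frac{7}{3} + L$)
$t{\left(h,K \right)} = - \frac{8 \left(-5 + K\right)}{6 + K}$ ($t{\left(h,K \right)} = 2 \frac{-5 + K}{6 + K} \left(-4\right) = \frac{2 \left(-5 + K\right)}{6 + K} \left(-4\right) = - \frac{8 \left(-5 + K\right)}{6 + K}$)
$\sqrt{-1268 + t{\left(190,s{\left(-13,6 \right)} \right)}} = \sqrt{-1268 + \frac{8 \left(5 - \left(- \frac{7}{3} - 13\right)\right)}{6 - \frac{46}{3}}} = \sqrt{-1268 + \frac{8 \left(5 - - \frac{46}{3}\right)}{6 - \frac{46}{3}}} = \sqrt{-1268 + \frac{8 \left(5 + \frac{46}{3}\right)}{- \frac{28}{3}}} = \sqrt{-1268 + 8 \left(- \frac{3}{28}\right) \frac{61}{3}} = \sqrt{-1268 - \frac{122}{7}} = \sqrt{- \frac{8998}{7}} = \frac{i \sqrt{62986}}{7}$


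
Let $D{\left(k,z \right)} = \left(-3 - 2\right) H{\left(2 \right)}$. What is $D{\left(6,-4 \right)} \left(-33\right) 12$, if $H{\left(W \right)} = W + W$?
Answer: $7920$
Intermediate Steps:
$H{\left(W \right)} = 2 W$
$D{\left(k,z \right)} = -20$ ($D{\left(k,z \right)} = \left(-3 - 2\right) 2 \cdot 2 = \left(-5\right) 4 = -20$)
$D{\left(6,-4 \right)} \left(-33\right) 12 = \left(-20\right) \left(-33\right) 12 = 660 \cdot 12 = 7920$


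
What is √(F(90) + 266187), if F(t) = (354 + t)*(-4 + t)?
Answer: 3*√33819 ≈ 551.70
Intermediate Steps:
F(t) = (-4 + t)*(354 + t)
√(F(90) + 266187) = √((-1416 + 90² + 350*90) + 266187) = √((-1416 + 8100 + 31500) + 266187) = √(38184 + 266187) = √304371 = 3*√33819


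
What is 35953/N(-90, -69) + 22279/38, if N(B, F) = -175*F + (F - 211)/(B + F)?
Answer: 42997475221/72967790 ≈ 589.27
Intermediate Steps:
N(B, F) = -175*F + (-211 + F)/(B + F)
35953/N(-90, -69) + 22279/38 = 35953/(((-211 - 69 - 175*(-69)² - 175*(-90)*(-69))/(-90 - 69))) + 22279/38 = 35953/(((-211 - 69 - 175*4761 - 1086750)/(-159))) + 22279*(1/38) = 35953/((-(-211 - 69 - 833175 - 1086750)/159)) + 22279/38 = 35953/((-1/159*(-1920205))) + 22279/38 = 35953/(1920205/159) + 22279/38 = 35953*(159/1920205) + 22279/38 = 5716527/1920205 + 22279/38 = 42997475221/72967790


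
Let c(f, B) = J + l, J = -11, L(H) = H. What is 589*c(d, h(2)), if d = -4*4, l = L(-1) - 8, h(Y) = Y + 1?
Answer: -11780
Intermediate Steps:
h(Y) = 1 + Y
l = -9 (l = -1 - 8 = -9)
d = -16
c(f, B) = -20 (c(f, B) = -11 - 9 = -20)
589*c(d, h(2)) = 589*(-20) = -11780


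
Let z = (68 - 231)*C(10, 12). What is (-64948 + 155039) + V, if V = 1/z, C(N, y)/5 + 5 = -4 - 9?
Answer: 1321634971/14670 ≈ 90091.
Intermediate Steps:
C(N, y) = -90 (C(N, y) = -25 + 5*(-4 - 9) = -25 + 5*(-13) = -25 - 65 = -90)
z = 14670 (z = (68 - 231)*(-90) = -163*(-90) = 14670)
V = 1/14670 ≈ 6.8166e-5
(-64948 + 155039) + V = (-64948 + 155039) + 1/14670 = 90091 + 1/14670 = 1321634971/14670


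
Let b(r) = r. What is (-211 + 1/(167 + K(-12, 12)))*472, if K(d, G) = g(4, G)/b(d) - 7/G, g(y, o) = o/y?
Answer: -99290392/997 ≈ -99589.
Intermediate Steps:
K(d, G) = -7/G + G/(4*d) (K(d, G) = (G/4)/d - 7/G = G/(4*d) - 7/G = -7/G + G/(4*d))
(-211 + 1/(167 + K(-12, 12)))*472 = (-211 + 1/(167 + (-7/12 + (¼)*12/(-12))))*472 = (-211 + 1/(167 + (-7*1/12 + (¼)*12*(-1/12))))*472 = (-211 + 1/(167 + (-7/12 - ¼)))*472 = (-211 + 1/(167 - ⅚))*472 = (-211 + 1/(997/6))*472 = (-211 + 6/997)*472 = -210361/997*472 = -99290392/997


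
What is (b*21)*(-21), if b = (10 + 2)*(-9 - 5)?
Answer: 74088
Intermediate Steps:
b = -168 (b = 12*(-14) = -168)
(b*21)*(-21) = -168*21*(-21) = -3528*(-21) = 74088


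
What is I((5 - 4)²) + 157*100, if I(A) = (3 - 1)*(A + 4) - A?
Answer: 15709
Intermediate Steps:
I(A) = 8 + A (I(A) = 2*(4 + A) - A = (8 + 2*A) - A = 8 + A)
I((5 - 4)²) + 157*100 = (8 + (5 - 4)²) + 157*100 = (8 + 1²) + 15700 = (8 + 1) + 15700 = 9 + 15700 = 15709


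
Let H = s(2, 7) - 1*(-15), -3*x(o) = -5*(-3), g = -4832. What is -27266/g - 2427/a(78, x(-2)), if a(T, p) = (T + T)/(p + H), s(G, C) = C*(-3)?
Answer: 5552225/31408 ≈ 176.78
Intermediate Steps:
x(o) = -5 (x(o) = -(-5)*(-3)/3 = -⅓*15 = -5)
s(G, C) = -3*C
H = -6 (H = -3*7 - 1*(-15) = -21 + 15 = -6)
a(T, p) = 2*T/(-6 + p) (a(T, p) = (T + T)/(p - 6) = (2*T)/(-6 + p) = 2*T/(-6 + p))
-27266/g - 2427/a(78, x(-2)) = -27266/(-4832) - 2427/(2*78/(-6 - 5)) = -27266*(-1/4832) - 2427/(2*78/(-11)) = 13633/2416 - 2427/(2*78*(-1/11)) = 13633/2416 - 2427/(-156/11) = 13633/2416 - 2427*(-11/156) = 13633/2416 + 8899/52 = 5552225/31408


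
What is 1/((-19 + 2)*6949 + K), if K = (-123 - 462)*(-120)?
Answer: -1/47933 ≈ -2.0862e-5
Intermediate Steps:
K = 70200 (K = -585*(-120) = 70200)
1/((-19 + 2)*6949 + K) = 1/((-19 + 2)*6949 + 70200) = 1/(-17*6949 + 70200) = 1/(-118133 + 70200) = 1/(-47933) = -1/47933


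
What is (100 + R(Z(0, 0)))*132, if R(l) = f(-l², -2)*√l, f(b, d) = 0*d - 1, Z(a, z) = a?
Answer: 13200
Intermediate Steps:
f(b, d) = -1 (f(b, d) = 0 - 1 = -1)
R(l) = -√l
(100 + R(Z(0, 0)))*132 = (100 - √0)*132 = (100 - 1*0)*132 = (100 + 0)*132 = 100*132 = 13200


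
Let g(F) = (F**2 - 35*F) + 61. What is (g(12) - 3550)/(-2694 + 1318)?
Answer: 3765/1376 ≈ 2.7362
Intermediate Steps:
g(F) = 61 + F**2 - 35*F
(g(12) - 3550)/(-2694 + 1318) = ((61 + 12**2 - 35*12) - 3550)/(-2694 + 1318) = ((61 + 144 - 420) - 3550)/(-1376) = (-215 - 3550)*(-1/1376) = -3765*(-1/1376) = 3765/1376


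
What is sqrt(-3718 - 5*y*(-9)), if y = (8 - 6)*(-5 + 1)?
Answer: I*sqrt(4078) ≈ 63.859*I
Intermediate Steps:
y = -8 (y = 2*(-4) = -8)
sqrt(-3718 - 5*y*(-9)) = sqrt(-3718 - 5*(-8)*(-9)) = sqrt(-3718 + 40*(-9)) = sqrt(-3718 - 360) = sqrt(-4078) = I*sqrt(4078)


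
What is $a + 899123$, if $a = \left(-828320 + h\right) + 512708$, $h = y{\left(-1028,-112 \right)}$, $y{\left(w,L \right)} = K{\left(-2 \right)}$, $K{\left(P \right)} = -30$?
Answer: $583481$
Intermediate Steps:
$y{\left(w,L \right)} = -30$
$h = -30$
$a = -315642$ ($a = \left(-828320 - 30\right) + 512708 = -828350 + 512708 = -315642$)
$a + 899123 = -315642 + 899123 = 583481$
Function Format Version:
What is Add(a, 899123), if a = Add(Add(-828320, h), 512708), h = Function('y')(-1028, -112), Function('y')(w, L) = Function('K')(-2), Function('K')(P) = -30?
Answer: 583481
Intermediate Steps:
Function('y')(w, L) = -30
h = -30
a = -315642 (a = Add(Add(-828320, -30), 512708) = Add(-828350, 512708) = -315642)
Add(a, 899123) = Add(-315642, 899123) = 583481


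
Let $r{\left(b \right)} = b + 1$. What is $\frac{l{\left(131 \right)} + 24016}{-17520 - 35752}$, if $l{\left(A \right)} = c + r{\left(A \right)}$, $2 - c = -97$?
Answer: $- \frac{24247}{53272} \approx -0.45515$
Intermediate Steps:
$c = 99$ ($c = 2 - -97 = 2 + 97 = 99$)
$r{\left(b \right)} = 1 + b$
$l{\left(A \right)} = 100 + A$ ($l{\left(A \right)} = 99 + \left(1 + A\right) = 100 + A$)
$\frac{l{\left(131 \right)} + 24016}{-17520 - 35752} = \frac{\left(100 + 131\right) + 24016}{-17520 - 35752} = \frac{231 + 24016}{-53272} = 24247 \left(- \frac{1}{53272}\right) = - \frac{24247}{53272}$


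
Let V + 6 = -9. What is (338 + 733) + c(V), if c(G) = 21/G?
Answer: 5348/5 ≈ 1069.6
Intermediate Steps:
V = -15 (V = -6 - 9 = -15)
(338 + 733) + c(V) = (338 + 733) + 21/(-15) = 1071 + 21*(-1/15) = 1071 - 7/5 = 5348/5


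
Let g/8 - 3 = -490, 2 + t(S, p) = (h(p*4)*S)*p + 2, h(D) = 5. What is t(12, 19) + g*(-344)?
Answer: 1341364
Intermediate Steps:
t(S, p) = 5*S*p (t(S, p) = -2 + ((5*S)*p + 2) = -2 + (5*S*p + 2) = -2 + (2 + 5*S*p) = 5*S*p)
g = -3896 (g = 24 + 8*(-490) = 24 - 3920 = -3896)
t(12, 19) + g*(-344) = 5*12*19 - 3896*(-344) = 1140 + 1340224 = 1341364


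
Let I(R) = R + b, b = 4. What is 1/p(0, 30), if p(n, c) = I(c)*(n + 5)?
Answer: 1/170 ≈ 0.0058824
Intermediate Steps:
I(R) = 4 + R (I(R) = R + 4 = 4 + R)
p(n, c) = (4 + c)*(5 + n) (p(n, c) = (4 + c)*(n + 5) = (4 + c)*(5 + n))
1/p(0, 30) = 1/((4 + 30)*(5 + 0)) = 1/(34*5) = 1/170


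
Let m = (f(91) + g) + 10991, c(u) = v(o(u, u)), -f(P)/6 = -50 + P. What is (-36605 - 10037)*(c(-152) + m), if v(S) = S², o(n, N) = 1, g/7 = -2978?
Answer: 471084200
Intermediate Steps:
f(P) = 300 - 6*P (f(P) = -6*(-50 + P) = 300 - 6*P)
g = -20846 (g = 7*(-2978) = -20846)
c(u) = 1 (c(u) = 1² = 1)
m = -10101 (m = ((300 - 6*91) - 20846) + 10991 = ((300 - 546) - 20846) + 10991 = (-246 - 20846) + 10991 = -21092 + 10991 = -10101)
(-36605 - 10037)*(c(-152) + m) = (-36605 - 10037)*(1 - 10101) = -46642*(-10100) = 471084200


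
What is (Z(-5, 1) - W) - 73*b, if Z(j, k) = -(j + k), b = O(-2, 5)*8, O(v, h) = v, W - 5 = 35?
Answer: 1132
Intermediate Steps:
W = 40 (W = 5 + 35 = 40)
b = -16 (b = -2*8 = -16)
Z(j, k) = -j - k
(Z(-5, 1) - W) - 73*b = ((-1*(-5) - 1*1) - 1*40) - 73*(-16) = ((5 - 1) - 40) + 1168 = (4 - 40) + 1168 = -36 + 1168 = 1132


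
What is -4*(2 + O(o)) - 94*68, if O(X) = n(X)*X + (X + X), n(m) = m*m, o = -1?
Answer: -6388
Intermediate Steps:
n(m) = m²
O(X) = X³ + 2*X (O(X) = X²*X + (X + X) = X³ + 2*X)
-4*(2 + O(o)) - 94*68 = -4*(2 - (2 + (-1)²)) - 94*68 = -4*(2 - (2 + 1)) - 6392 = -4*(2 - 1*3) - 6392 = -4*(2 - 3) - 6392 = -4*(-1) - 6392 = 4 - 6392 = -6388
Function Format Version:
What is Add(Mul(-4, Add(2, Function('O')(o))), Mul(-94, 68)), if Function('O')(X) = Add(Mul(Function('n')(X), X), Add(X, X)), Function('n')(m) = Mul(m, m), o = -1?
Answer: -6388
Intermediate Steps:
Function('n')(m) = Pow(m, 2)
Function('O')(X) = Add(Pow(X, 3), Mul(2, X)) (Function('O')(X) = Add(Mul(Pow(X, 2), X), Add(X, X)) = Add(Pow(X, 3), Mul(2, X)))
Add(Mul(-4, Add(2, Function('O')(o))), Mul(-94, 68)) = Add(Mul(-4, Add(2, Mul(-1, Add(2, Pow(-1, 2))))), Mul(-94, 68)) = Add(Mul(-4, Add(2, Mul(-1, Add(2, 1)))), -6392) = Add(Mul(-4, Add(2, Mul(-1, 3))), -6392) = Add(Mul(-4, Add(2, -3)), -6392) = Add(Mul(-4, -1), -6392) = Add(4, -6392) = -6388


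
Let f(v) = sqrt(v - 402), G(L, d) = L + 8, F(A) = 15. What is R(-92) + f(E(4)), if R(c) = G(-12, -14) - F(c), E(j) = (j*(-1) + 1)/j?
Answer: -19 + 3*I*sqrt(179)/2 ≈ -19.0 + 20.069*I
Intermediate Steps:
G(L, d) = 8 + L
E(j) = (1 - j)/j (E(j) = (-j + 1)/j = (1 - j)/j)
f(v) = sqrt(-402 + v)
R(c) = -19 (R(c) = (8 - 12) - 1*15 = -4 - 15 = -19)
R(-92) + f(E(4)) = -19 + sqrt(-402 + (1 - 1*4)/4) = -19 + sqrt(-402 + (1 - 4)/4) = -19 + sqrt(-402 + (1/4)*(-3)) = -19 + sqrt(-402 - 3/4) = -19 + sqrt(-1611/4) = -19 + 3*I*sqrt(179)/2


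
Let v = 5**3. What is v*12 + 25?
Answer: 1525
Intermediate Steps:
v = 125
v*12 + 25 = 125*12 + 25 = 1500 + 25 = 1525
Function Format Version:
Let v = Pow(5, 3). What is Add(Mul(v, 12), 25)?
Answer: 1525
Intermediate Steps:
v = 125
Add(Mul(v, 12), 25) = Add(Mul(125, 12), 25) = Add(1500, 25) = 1525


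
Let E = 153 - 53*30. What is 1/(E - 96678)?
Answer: -1/98115 ≈ -1.0192e-5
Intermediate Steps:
E = -1437 (E = 153 - 1590 = -1437)
1/(E - 96678) = 1/(-1437 - 96678) = 1/(-98115) = -1/98115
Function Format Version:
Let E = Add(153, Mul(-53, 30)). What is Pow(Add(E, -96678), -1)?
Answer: Rational(-1, 98115) ≈ -1.0192e-5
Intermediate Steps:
E = -1437 (E = Add(153, -1590) = -1437)
Pow(Add(E, -96678), -1) = Pow(Add(-1437, -96678), -1) = Pow(-98115, -1) = Rational(-1, 98115)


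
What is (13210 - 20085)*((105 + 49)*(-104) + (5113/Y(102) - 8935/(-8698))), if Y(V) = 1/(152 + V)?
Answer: -76703080870625/8698 ≈ -8.8185e+9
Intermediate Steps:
(13210 - 20085)*((105 + 49)*(-104) + (5113/Y(102) - 8935/(-8698))) = (13210 - 20085)*((105 + 49)*(-104) + (5113/(1/(152 + 102)) - 8935/(-8698))) = -6875*(154*(-104) + (5113/(1/254) - 8935*(-1/8698))) = -6875*(-16016 + (5113/(1/254) + 8935/8698)) = -6875*(-16016 + (5113*254 + 8935/8698)) = -6875*(-16016 + (1298702 + 8935/8698)) = -6875*(-16016 + 11296118931/8698) = -6875*11156811763/8698 = -76703080870625/8698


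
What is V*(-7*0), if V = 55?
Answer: 0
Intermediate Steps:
V*(-7*0) = 55*(-7*0) = 55*0 = 0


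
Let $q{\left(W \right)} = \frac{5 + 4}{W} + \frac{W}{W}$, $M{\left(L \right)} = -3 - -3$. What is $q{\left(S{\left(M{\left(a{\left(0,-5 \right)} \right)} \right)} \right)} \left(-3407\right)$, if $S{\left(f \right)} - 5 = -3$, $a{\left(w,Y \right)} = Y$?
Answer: $- \frac{37477}{2} \approx -18739.0$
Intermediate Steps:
$M{\left(L \right)} = 0$ ($M{\left(L \right)} = -3 + 3 = 0$)
$S{\left(f \right)} = 2$ ($S{\left(f \right)} = 5 - 3 = 2$)
$q{\left(W \right)} = 1 + \frac{9}{W}$ ($q{\left(W \right)} = \frac{9}{W} + 1 = 1 + \frac{9}{W}$)
$q{\left(S{\left(M{\left(a{\left(0,-5 \right)} \right)} \right)} \right)} \left(-3407\right) = \frac{9 + 2}{2} \left(-3407\right) = \frac{1}{2} \cdot 11 \left(-3407\right) = \frac{11}{2} \left(-3407\right) = - \frac{37477}{2}$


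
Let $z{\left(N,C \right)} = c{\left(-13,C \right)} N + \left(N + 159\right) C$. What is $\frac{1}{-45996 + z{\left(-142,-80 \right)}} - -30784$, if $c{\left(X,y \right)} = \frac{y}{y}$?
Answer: $\frac{1462178431}{47498} \approx 30784.0$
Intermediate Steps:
$c{\left(X,y \right)} = 1$
$z{\left(N,C \right)} = N + C \left(159 + N\right)$ ($z{\left(N,C \right)} = 1 N + \left(N + 159\right) C = N + \left(159 + N\right) C = N + C \left(159 + N\right)$)
$\frac{1}{-45996 + z{\left(-142,-80 \right)}} - -30784 = \frac{1}{-45996 - 1502} - -30784 = \frac{1}{-45996 - 1502} + 30784 = \frac{1}{-47498} + 30784 = - \frac{1}{47498} + 30784 = \frac{1462178431}{47498}$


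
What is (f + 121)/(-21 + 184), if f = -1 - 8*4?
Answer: 88/163 ≈ 0.53988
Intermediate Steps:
f = -33 (f = -1 - 32 = -33)
(f + 121)/(-21 + 184) = (-33 + 121)/(-21 + 184) = 88/163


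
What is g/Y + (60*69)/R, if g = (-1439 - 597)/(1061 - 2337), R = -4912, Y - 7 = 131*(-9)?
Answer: -24223652/28694369 ≈ -0.84420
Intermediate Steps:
Y = -1172 (Y = 7 + 131*(-9) = 7 - 1179 = -1172)
g = 509/319 (g = -2036/(-1276) = -2036*(-1/1276) = 509/319 ≈ 1.5956)
g/Y + (60*69)/R = (509/319)/(-1172) + (60*69)/(-4912) = (509/319)*(-1/1172) + 4140*(-1/4912) = -509/373868 - 1035/1228 = -24223652/28694369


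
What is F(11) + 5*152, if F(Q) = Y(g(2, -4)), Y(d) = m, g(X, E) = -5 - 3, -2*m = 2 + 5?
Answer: 1513/2 ≈ 756.50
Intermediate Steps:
m = -7/2 (m = -(2 + 5)/2 = -½*7 = -7/2 ≈ -3.5000)
g(X, E) = -8
Y(d) = -7/2
F(Q) = -7/2
F(11) + 5*152 = -7/2 + 5*152 = -7/2 + 760 = 1513/2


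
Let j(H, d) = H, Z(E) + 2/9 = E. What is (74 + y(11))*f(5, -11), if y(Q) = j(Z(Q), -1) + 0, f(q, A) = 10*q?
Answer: 38150/9 ≈ 4238.9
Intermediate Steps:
Z(E) = -2/9 + E
y(Q) = -2/9 + Q (y(Q) = (-2/9 + Q) + 0 = -2/9 + Q)
(74 + y(11))*f(5, -11) = (74 + (-2/9 + 11))*(10*5) = (74 + 97/9)*50 = (763/9)*50 = 38150/9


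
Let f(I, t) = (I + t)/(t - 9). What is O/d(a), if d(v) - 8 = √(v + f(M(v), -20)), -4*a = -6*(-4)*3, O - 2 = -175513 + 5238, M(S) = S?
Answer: -9875834/585 + 1873003*I*√29/1170 ≈ -16882.0 + 8620.9*I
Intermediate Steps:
f(I, t) = (I + t)/(-9 + t)
O = -170273 (O = 2 + (-175513 + 5238) = 2 - 170275 = -170273)
a = -18 (a = -(-6*(-4))*3/4 = -6*3 = -¼*72 = -18)
d(v) = 8 + √(20/29 + 28*v/29) (d(v) = 8 + √(v + (v - 20)/(-9 - 20)) = 8 + √(v + (-20 + v)/(-29)) = 8 + √(v - (-20 + v)/29) = 8 + √(v + (20/29 - v/29)) = 8 + √(20/29 + 28*v/29))
O/d(a) = -170273/(8 + 2*√(145 + 203*(-18))/29) = -170273/(8 + 2*√(145 - 3654)/29) = -170273/(8 + 2*√(-3509)/29) = -170273/(8 + 2*(11*I*√29)/29) = -170273/(8 + 22*I*√29/29)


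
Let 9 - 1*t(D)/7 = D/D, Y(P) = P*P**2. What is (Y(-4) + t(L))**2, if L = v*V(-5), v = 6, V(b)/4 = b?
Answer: 64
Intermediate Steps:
V(b) = 4*b
Y(P) = P**3
L = -120 (L = 6*(4*(-5)) = 6*(-20) = -120)
t(D) = 56 (t(D) = 63 - 7*D/D = 63 - 7*1 = 63 - 7 = 56)
(Y(-4) + t(L))**2 = ((-4)**3 + 56)**2 = (-64 + 56)**2 = (-8)**2 = 64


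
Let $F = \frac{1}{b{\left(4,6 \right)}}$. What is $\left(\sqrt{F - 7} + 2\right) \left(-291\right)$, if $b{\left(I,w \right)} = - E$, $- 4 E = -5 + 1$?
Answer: $-582 - 582 i \sqrt{2} \approx -582.0 - 823.07 i$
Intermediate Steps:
$E = 1$ ($E = - \frac{-5 + 1}{4} = \left(- \frac{1}{4}\right) \left(-4\right) = 1$)
$b{\left(I,w \right)} = -1$ ($b{\left(I,w \right)} = \left(-1\right) 1 = -1$)
$F = -1$ ($F = \frac{1}{-1} = -1$)
$\left(\sqrt{F - 7} + 2\right) \left(-291\right) = \left(\sqrt{-1 - 7} + 2\right) \left(-291\right) = \left(\sqrt{-8} + 2\right) \left(-291\right) = \left(2 i \sqrt{2} + 2\right) \left(-291\right) = \left(2 + 2 i \sqrt{2}\right) \left(-291\right) = -582 - 582 i \sqrt{2}$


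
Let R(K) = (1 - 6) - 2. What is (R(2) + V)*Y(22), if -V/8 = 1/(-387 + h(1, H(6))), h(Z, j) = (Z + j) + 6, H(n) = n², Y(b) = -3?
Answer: 900/43 ≈ 20.930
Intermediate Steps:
R(K) = -7 (R(K) = -5 - 2 = -7)
h(Z, j) = 6 + Z + j
V = 1/43 (V = -8/(-387 + (6 + 1 + 6²)) = -8/(-387 + (6 + 1 + 36)) = -8/(-387 + 43) = -8/(-344) = -8*(-1/344) = 1/43 ≈ 0.023256)
(R(2) + V)*Y(22) = (-7 + 1/43)*(-3) = -300/43*(-3) = 900/43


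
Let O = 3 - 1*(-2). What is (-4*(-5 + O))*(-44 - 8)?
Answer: 0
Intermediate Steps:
O = 5 (O = 3 + 2 = 5)
(-4*(-5 + O))*(-44 - 8) = (-4*(-5 + 5))*(-44 - 8) = -4*0*(-52) = 0*(-52) = 0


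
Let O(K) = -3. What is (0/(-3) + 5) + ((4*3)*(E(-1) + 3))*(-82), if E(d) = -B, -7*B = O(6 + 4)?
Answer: -17677/7 ≈ -2525.3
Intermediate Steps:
B = 3/7 (B = -1/7*(-3) = 3/7 ≈ 0.42857)
E(d) = -3/7 (E(d) = -1*3/7 = -3/7)
(0/(-3) + 5) + ((4*3)*(E(-1) + 3))*(-82) = (0/(-3) + 5) + ((4*3)*(-3/7 + 3))*(-82) = (0*(-1/3) + 5) + (12*(18/7))*(-82) = (0 + 5) + (216/7)*(-82) = 5 - 17712/7 = -17677/7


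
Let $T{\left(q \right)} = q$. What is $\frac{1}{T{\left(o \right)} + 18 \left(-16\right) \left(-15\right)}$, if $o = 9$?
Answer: $\frac{1}{4329} \approx 0.000231$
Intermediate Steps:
$\frac{1}{T{\left(o \right)} + 18 \left(-16\right) \left(-15\right)} = \frac{1}{9 + 18 \left(-16\right) \left(-15\right)} = \frac{1}{9 - -4320} = \frac{1}{9 + 4320} = \frac{1}{4329}$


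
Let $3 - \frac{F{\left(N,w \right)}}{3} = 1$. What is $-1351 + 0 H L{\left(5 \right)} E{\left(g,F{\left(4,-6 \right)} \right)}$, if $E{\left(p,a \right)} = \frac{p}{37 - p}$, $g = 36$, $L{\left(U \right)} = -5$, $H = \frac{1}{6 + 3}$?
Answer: $-1351$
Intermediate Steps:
$F{\left(N,w \right)} = 6$ ($F{\left(N,w \right)} = 9 - 3 = 6$)
$H = \frac{1}{9} \approx 0.11111$
$-1351 + 0 H L{\left(5 \right)} E{\left(g,F{\left(4,-6 \right)} \right)} = -1351 + 0 \cdot \frac{1}{9} \left(-5\right) \left(\left(-1\right) 36 \frac{1}{-37 + 36}\right) = -1351 + 0 \left(- \frac{5}{9}\right) \left(\left(-1\right) 36 \frac{1}{-1}\right) = -1351 + 0 \left(\left(-1\right) 36 \left(-1\right)\right) = -1351 + 0 \cdot 36 = -1351 + 0 = -1351$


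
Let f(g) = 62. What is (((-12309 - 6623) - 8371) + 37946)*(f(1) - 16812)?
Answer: -178270250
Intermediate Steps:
(((-12309 - 6623) - 8371) + 37946)*(f(1) - 16812) = (((-12309 - 6623) - 8371) + 37946)*(62 - 16812) = ((-18932 - 8371) + 37946)*(-16750) = (-27303 + 37946)*(-16750) = 10643*(-16750) = -178270250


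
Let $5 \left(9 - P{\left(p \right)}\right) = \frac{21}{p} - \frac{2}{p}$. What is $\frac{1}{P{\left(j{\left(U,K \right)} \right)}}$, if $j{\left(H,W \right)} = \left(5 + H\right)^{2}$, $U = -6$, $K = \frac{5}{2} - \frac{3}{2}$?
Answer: $\frac{5}{26} \approx 0.19231$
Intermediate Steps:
$K = 1$ ($K = 5 \cdot \frac{1}{2} - \frac{3}{2} = \frac{5}{2} - \frac{3}{2} = 1$)
$P{\left(p \right)} = 9 - \frac{19}{5 p}$ ($P{\left(p \right)} = 9 - \frac{\frac{21}{p} - \frac{2}{p}}{5} = 9 - \frac{19 \frac{1}{p}}{5} = 9 - \frac{19}{5 p}$)
$\frac{1}{P{\left(j{\left(U,K \right)} \right)}} = \frac{1}{9 - \frac{19}{5 \left(5 - 6\right)^{2}}} = \frac{1}{9 - \frac{19}{5 \left(-1\right)^{2}}} = \frac{1}{9 - \frac{19}{5 \cdot 1}} = \frac{1}{9 - \frac{19}{5}} = \frac{1}{\frac{26}{5}} = \frac{5}{26}$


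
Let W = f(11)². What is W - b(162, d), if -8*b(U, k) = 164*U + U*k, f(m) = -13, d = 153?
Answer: 26353/4 ≈ 6588.3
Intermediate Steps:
b(U, k) = -41*U/2 - U*k/8 (b(U, k) = -(164*U + U*k)/8 = -41*U/2 - U*k/8)
W = 169 (W = (-13)² = 169)
W - b(162, d) = 169 - (-1)*162*(164 + 153)/8 = 169 - (-1)*162*317/8 = 169 - 1*(-25677/4) = 169 + 25677/4 = 26353/4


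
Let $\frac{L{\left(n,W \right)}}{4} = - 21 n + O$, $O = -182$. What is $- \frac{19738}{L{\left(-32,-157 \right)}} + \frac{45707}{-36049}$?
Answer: $- \frac{400560441}{35328020} \approx -11.338$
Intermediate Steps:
$L{\left(n,W \right)} = -728 - 84 n$ ($L{\left(n,W \right)} = 4 \left(- 21 n - 182\right) = 4 \left(-182 - 21 n\right) = -728 - 84 n$)
$- \frac{19738}{L{\left(-32,-157 \right)}} + \frac{45707}{-36049} = - \frac{19738}{-728 - -2688} + \frac{45707}{-36049} = - \frac{19738}{-728 + 2688} + 45707 \left(- \frac{1}{36049}\right) = - \frac{19738}{1960} - \frac{45707}{36049} = \left(-19738\right) \frac{1}{1960} - \frac{45707}{36049} = - \frac{9869}{980} - \frac{45707}{36049} = - \frac{400560441}{35328020}$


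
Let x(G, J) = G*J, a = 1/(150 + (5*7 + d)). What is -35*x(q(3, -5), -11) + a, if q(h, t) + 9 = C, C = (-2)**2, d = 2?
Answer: -359974/187 ≈ -1925.0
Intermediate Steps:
C = 4
a = 1/187 (a = 1/(150 + (5*7 + 2)) = 1/(150 + (35 + 2)) = 1/(150 + 37) = 1/187 ≈ 0.0053476)
q(h, t) = -5 (q(h, t) = -9 + 4 = -5)
-35*x(q(3, -5), -11) + a = -(-175)*(-11) + 1/187 = -35*55 + 1/187 = -1925 + 1/187 = -359974/187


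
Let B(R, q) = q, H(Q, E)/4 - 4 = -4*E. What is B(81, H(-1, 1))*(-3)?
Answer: 0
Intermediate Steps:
H(Q, E) = 16 - 16*E (H(Q, E) = 16 + 4*(-4*E) = 16 - 16*E)
B(81, H(-1, 1))*(-3) = (16 - 16*1)*(-3) = (16 - 16)*(-3) = 0*(-3) = 0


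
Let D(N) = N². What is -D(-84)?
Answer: -7056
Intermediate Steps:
-D(-84) = -1*(-84)² = -1*7056 = -7056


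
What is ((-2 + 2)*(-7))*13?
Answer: 0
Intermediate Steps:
((-2 + 2)*(-7))*13 = (0*(-7))*13 = 0*13 = 0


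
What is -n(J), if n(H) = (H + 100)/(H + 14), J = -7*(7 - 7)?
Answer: -50/7 ≈ -7.1429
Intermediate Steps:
J = 0 (J = -7*0 = 0)
n(H) = (100 + H)/(14 + H)
-n(J) = -(100 + 0)/(14 + 0) = -100/14 = -1*50/7 = -50/7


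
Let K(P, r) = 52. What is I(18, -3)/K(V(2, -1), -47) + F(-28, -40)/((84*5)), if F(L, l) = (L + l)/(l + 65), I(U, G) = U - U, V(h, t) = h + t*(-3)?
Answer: -17/2625 ≈ -0.0064762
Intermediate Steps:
V(h, t) = h - 3*t
I(U, G) = 0
F(L, l) = (L + l)/(65 + l)
I(18, -3)/K(V(2, -1), -47) + F(-28, -40)/((84*5)) = 0/52 + ((-28 - 40)/(65 - 40))/((84*5)) = 0*(1/52) + (-68/25)/420 = 0 + ((1/25)*(-68))*(1/420) = 0 - 68/25*1/420 = 0 - 17/2625 = -17/2625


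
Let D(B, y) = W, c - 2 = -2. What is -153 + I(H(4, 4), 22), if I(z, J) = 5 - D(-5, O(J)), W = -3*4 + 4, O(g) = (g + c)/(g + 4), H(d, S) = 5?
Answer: -140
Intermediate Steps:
c = 0 (c = 2 - 2 = 0)
O(g) = g/(4 + g) (O(g) = (g + 0)/(g + 4) = g/(4 + g))
W = -8 (W = -12 + 4 = -8)
D(B, y) = -8
I(z, J) = 13 (I(z, J) = 5 - 1*(-8) = 5 + 8 = 13)
-153 + I(H(4, 4), 22) = -153 + 13 = -140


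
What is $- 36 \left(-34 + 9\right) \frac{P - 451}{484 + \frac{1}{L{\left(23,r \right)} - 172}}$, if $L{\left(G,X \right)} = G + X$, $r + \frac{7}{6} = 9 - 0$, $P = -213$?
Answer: $- \frac{253083600}{204971} \approx -1234.7$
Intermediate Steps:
$r = \frac{47}{6}$ ($r = - \frac{7}{6} + \left(9 - 0\right) = - \frac{7}{6} + \left(9 + 0\right) = - \frac{7}{6} + 9 = \frac{47}{6} \approx 7.8333$)
$- 36 \left(-34 + 9\right) \frac{P - 451}{484 + \frac{1}{L{\left(23,r \right)} - 172}} = - 36 \left(-34 + 9\right) \frac{-213 - 451}{484 + \frac{1}{\left(23 + \frac{47}{6}\right) - 172}} = \left(-36\right) \left(-25\right) \left(- \frac{664}{484 + \frac{1}{\frac{185}{6} - 172}}\right) = 900 \left(- \frac{664}{484 + \frac{1}{- \frac{847}{6}}}\right) = 900 \left(- \frac{664}{484 - \frac{6}{847}}\right) = 900 \left(- \frac{664}{\frac{409942}{847}}\right) = 900 \left(\left(-664\right) \frac{847}{409942}\right) = 900 \left(- \frac{281204}{204971}\right) = - \frac{253083600}{204971}$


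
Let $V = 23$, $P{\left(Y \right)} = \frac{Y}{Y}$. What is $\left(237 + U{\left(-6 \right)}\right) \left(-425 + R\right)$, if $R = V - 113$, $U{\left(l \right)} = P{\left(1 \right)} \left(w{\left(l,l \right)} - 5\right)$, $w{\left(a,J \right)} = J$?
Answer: $-116390$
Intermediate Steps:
$P{\left(Y \right)} = 1$
$U{\left(l \right)} = -5 + l$ ($U{\left(l \right)} = 1 \left(l - 5\right) = 1 \left(-5 + l\right) = -5 + l$)
$R = -90$ ($R = 23 - 113 = -90$)
$\left(237 + U{\left(-6 \right)}\right) \left(-425 + R\right) = \left(237 - 11\right) \left(-425 - 90\right) = \left(237 - 11\right) \left(-515\right) = 226 \left(-515\right) = -116390$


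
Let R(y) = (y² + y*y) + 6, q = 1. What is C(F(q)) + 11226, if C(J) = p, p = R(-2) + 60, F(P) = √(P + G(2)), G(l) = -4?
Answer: 11300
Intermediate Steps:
F(P) = √(-4 + P) (F(P) = √(P - 4) = √(-4 + P))
R(y) = 6 + 2*y² (R(y) = (y² + y²) + 6 = 2*y² + 6 = 6 + 2*y²)
p = 74 (p = (6 + 2*(-2)²) + 60 = (6 + 2*4) + 60 = (6 + 8) + 60 = 14 + 60 = 74)
C(J) = 74
C(F(q)) + 11226 = 74 + 11226 = 11300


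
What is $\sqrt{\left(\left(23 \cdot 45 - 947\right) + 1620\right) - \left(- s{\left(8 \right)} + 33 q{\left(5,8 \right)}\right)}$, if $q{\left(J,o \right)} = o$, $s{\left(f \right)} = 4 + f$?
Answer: $4 \sqrt{91} \approx 38.158$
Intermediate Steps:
$\sqrt{\left(\left(23 \cdot 45 - 947\right) + 1620\right) - \left(- s{\left(8 \right)} + 33 q{\left(5,8 \right)}\right)} = \sqrt{\left(\left(23 \cdot 45 - 947\right) + 1620\right) + \left(\left(4 + 8\right) - 264\right)} = \sqrt{\left(\left(1035 - 947\right) + 1620\right) + \left(12 - 264\right)} = \sqrt{\left(88 + 1620\right) - 252} = \sqrt{1708 - 252} = \sqrt{1456} = 4 \sqrt{91}$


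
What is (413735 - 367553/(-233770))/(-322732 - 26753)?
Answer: -96719198503/81699108450 ≈ -1.1838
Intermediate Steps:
(413735 - 367553/(-233770))/(-322732 - 26753) = (413735 - 367553*(-1/233770))/(-349485) = (413735 + 367553/233770)*(-1/349485) = (96719198503/233770)*(-1/349485) = -96719198503/81699108450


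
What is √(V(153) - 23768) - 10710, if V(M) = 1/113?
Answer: -10710 + I*√303493479/113 ≈ -10710.0 + 154.17*I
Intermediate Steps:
V(M) = 1/113
√(V(153) - 23768) - 10710 = √(1/113 - 23768) - 10710 = √(-2685783/113) - 10710 = I*√303493479/113 - 10710 = -10710 + I*√303493479/113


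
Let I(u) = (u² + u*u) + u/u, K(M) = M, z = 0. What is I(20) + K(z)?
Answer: 801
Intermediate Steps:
I(u) = 1 + 2*u² (I(u) = (u² + u²) + 1 = 2*u² + 1 = 1 + 2*u²)
I(20) + K(z) = (1 + 2*20²) + 0 = (1 + 2*400) + 0 = (1 + 800) + 0 = 801 + 0 = 801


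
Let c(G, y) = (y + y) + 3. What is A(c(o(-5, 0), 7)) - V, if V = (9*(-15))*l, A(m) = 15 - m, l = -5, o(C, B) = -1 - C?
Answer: -677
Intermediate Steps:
c(G, y) = 3 + 2*y (c(G, y) = 2*y + 3 = 3 + 2*y)
V = 675 (V = (9*(-15))*(-5) = -135*(-5) = 675)
A(c(o(-5, 0), 7)) - V = (15 - (3 + 2*7)) - 1*675 = (15 - (3 + 14)) - 675 = (15 - 1*17) - 675 = (15 - 17) - 675 = -2 - 675 = -677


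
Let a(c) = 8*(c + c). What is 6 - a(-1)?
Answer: 22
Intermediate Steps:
a(c) = 16*c (a(c) = 8*(2*c) = 16*c)
6 - a(-1) = 6 - 16*(-1) = 6 - 1*(-16) = 6 + 16 = 22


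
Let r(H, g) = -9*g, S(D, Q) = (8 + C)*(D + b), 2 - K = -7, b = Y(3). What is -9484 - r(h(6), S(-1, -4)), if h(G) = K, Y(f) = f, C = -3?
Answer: -9394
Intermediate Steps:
b = 3
K = 9 (K = 2 - 1*(-7) = 2 + 7 = 9)
S(D, Q) = 15 + 5*D (S(D, Q) = (8 - 3)*(D + 3) = 5*(3 + D) = 15 + 5*D)
h(G) = 9
-9484 - r(h(6), S(-1, -4)) = -9484 - (-9)*(15 + 5*(-1)) = -9484 - (-9)*(15 - 5) = -9484 - (-9)*10 = -9484 - 1*(-90) = -9484 + 90 = -9394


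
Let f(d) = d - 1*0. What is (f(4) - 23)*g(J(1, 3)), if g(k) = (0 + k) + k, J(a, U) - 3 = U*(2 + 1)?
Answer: -456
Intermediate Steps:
f(d) = d (f(d) = d + 0 = d)
J(a, U) = 3 + 3*U (J(a, U) = 3 + U*(2 + 1) = 3 + U*3 = 3 + 3*U)
g(k) = 2*k (g(k) = k + k = 2*k)
(f(4) - 23)*g(J(1, 3)) = (4 - 23)*(2*(3 + 3*3)) = -38*(3 + 9) = -38*12 = -19*24 = -456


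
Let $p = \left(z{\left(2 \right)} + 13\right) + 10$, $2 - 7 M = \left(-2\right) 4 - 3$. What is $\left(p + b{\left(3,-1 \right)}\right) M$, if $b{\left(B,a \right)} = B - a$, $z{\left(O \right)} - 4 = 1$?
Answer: $\frac{416}{7} \approx 59.429$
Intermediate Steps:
$z{\left(O \right)} = 5$ ($z{\left(O \right)} = 4 + 1 = 5$)
$M = \frac{13}{7}$ ($M = \frac{2}{7} - \frac{\left(-2\right) 4 - 3}{7} = \frac{2}{7} - \frac{-8 - 3}{7} = \frac{2}{7} - - \frac{11}{7} = \frac{2}{7} + \frac{11}{7} = \frac{13}{7} \approx 1.8571$)
$p = 28$ ($p = \left(5 + 13\right) + 10 = 18 + 10 = 28$)
$\left(p + b{\left(3,-1 \right)}\right) M = \left(28 + \left(3 - -1\right)\right) \frac{13}{7} = \left(28 + \left(3 + 1\right)\right) \frac{13}{7} = \left(28 + 4\right) \frac{13}{7} = 32 \cdot \frac{13}{7} = \frac{416}{7}$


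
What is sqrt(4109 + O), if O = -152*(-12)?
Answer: sqrt(5933) ≈ 77.026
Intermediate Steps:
O = 1824
sqrt(4109 + O) = sqrt(4109 + 1824) = sqrt(5933)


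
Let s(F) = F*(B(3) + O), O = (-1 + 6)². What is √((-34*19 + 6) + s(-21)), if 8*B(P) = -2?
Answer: I*√4639/2 ≈ 34.055*I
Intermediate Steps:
B(P) = -¼ (B(P) = (⅛)*(-2) = -¼)
O = 25 (O = 5² = 25)
s(F) = 99*F/4 (s(F) = F*(-¼ + 25) = F*(99/4) = 99*F/4)
√((-34*19 + 6) + s(-21)) = √((-34*19 + 6) + (99/4)*(-21)) = √((-646 + 6) - 2079/4) = √(-640 - 2079/4) = √(-4639/4) = I*√4639/2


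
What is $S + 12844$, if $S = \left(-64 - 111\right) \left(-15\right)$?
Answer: $15469$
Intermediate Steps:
$S = 2625$ ($S = \left(-64 - 111\right) \left(-15\right) = \left(-175\right) \left(-15\right) = 2625$)
$S + 12844 = 2625 + 12844 = 15469$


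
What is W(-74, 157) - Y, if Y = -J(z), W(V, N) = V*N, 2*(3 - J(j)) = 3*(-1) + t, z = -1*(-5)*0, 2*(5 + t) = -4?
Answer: -11610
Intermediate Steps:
t = -7 (t = -5 + (1/2)*(-4) = -5 - 2 = -7)
z = 0 (z = 5*0 = 0)
J(j) = 8 (J(j) = 3 - (3*(-1) - 7)/2 = 3 - (-3 - 7)/2 = 3 - 1/2*(-10) = 3 + 5 = 8)
W(V, N) = N*V
Y = -8 (Y = -1*8 = -8)
W(-74, 157) - Y = 157*(-74) - 1*(-8) = -11618 + 8 = -11610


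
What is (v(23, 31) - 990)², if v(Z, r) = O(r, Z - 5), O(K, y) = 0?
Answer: 980100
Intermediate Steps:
v(Z, r) = 0
(v(23, 31) - 990)² = (0 - 990)² = (-990)² = 980100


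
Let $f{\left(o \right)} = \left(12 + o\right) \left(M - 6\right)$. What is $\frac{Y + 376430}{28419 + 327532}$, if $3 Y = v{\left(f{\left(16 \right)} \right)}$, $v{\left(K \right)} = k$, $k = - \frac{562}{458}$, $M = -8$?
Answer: $\frac{258607129}{244538337} \approx 1.0575$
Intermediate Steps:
$f{\left(o \right)} = -168 - 14 o$ ($f{\left(o \right)} = \left(12 + o\right) \left(-8 - 6\right) = \left(12 + o\right) \left(-14\right) = -168 - 14 o$)
$k = - \frac{281}{229}$ ($k = \left(-562\right) \frac{1}{458} = - \frac{281}{229} \approx -1.2271$)
$v{\left(K \right)} = - \frac{281}{229}$
$Y = - \frac{281}{687}$ ($Y = \frac{1}{3} \left(- \frac{281}{229}\right) = - \frac{281}{687} \approx -0.40902$)
$\frac{Y + 376430}{28419 + 327532} = \frac{- \frac{281}{687} + 376430}{28419 + 327532} = \frac{258607129}{687 \cdot 355951} = \frac{258607129}{687} \cdot \frac{1}{355951} = \frac{258607129}{244538337}$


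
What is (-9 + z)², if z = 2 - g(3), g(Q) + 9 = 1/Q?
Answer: 25/9 ≈ 2.7778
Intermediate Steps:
g(Q) = -9 + 1/Q
z = 32/3 (z = 2 - (-9 + 1/3) = 2 - (-9 + ⅓) = 2 - 1*(-26/3) = 2 + 26/3 = 32/3 ≈ 10.667)
(-9 + z)² = (-9 + 32/3)² = (5/3)² = 25/9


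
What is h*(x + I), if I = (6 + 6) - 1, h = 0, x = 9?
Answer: 0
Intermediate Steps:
I = 11 (I = 12 - 1 = 11)
h*(x + I) = 0*(9 + 11) = 0*20 = 0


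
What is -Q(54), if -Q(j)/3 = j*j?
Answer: 8748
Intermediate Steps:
Q(j) = -3*j² (Q(j) = -3*j*j = -3*j²)
-Q(54) = -(-3)*54² = -(-3)*2916 = -1*(-8748) = 8748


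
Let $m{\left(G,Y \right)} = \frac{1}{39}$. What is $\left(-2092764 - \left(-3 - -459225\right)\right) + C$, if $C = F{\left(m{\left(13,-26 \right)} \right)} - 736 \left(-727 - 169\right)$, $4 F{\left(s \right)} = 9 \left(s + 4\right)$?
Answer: $- \frac{98411089}{52} \approx -1.8925 \cdot 10^{6}$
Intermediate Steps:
$m{\left(G,Y \right)} = \frac{1}{39}$
$F{\left(s \right)} = 9 + \frac{9 s}{4}$ ($F{\left(s \right)} = \frac{9 \left(s + 4\right)}{4} = \frac{9 \left(4 + s\right)}{4} = \frac{36 + 9 s}{4} = 9 + \frac{9 s}{4}$)
$C = \frac{34292183}{52}$ ($C = \left(9 + \frac{9}{4} \cdot \frac{1}{39}\right) - 736 \left(-727 - 169\right) = \left(9 + \frac{3}{52}\right) - -659456 = \frac{471}{52} + 659456 = \frac{34292183}{52} \approx 6.5947 \cdot 10^{5}$)
$\left(-2092764 - \left(-3 - -459225\right)\right) + C = \left(-2092764 - \left(-3 - -459225\right)\right) + \frac{34292183}{52} = \left(-2092764 - \left(-3 + 459225\right)\right) + \frac{34292183}{52} = \left(-2092764 - 459222\right) + \frac{34292183}{52} = -2551986 + \frac{34292183}{52} = - \frac{98411089}{52}$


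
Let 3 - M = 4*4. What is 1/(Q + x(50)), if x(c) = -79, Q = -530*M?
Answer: 1/6811 ≈ 0.00014682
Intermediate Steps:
M = -13 (M = 3 - 4*4 = 3 - 1*16 = 3 - 16 = -13)
Q = 6890 (Q = -530*(-13) = 6890)
1/(Q + x(50)) = 1/(6890 - 79) = 1/6811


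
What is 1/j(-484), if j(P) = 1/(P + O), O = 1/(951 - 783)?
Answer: -81311/168 ≈ -483.99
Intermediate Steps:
O = 1/168 ≈ 0.0059524
j(P) = 1/(1/168 + P) (j(P) = 1/(P + 1/168) = 1/(1/168 + P))
1/j(-484) = 1/(168/(1 + 168*(-484))) = 1/(168/(1 - 81312)) = 1/(168/(-81311)) = 1/(168*(-1/81311)) = 1/(-168/81311) = -81311/168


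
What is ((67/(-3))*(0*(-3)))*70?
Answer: 0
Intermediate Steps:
((67/(-3))*(0*(-3)))*70 = ((67*(-1/3))*0)*70 = -67/3*0*70 = 0*70 = 0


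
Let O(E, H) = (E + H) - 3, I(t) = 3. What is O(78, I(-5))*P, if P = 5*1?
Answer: 390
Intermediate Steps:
P = 5
O(E, H) = -3 + E + H
O(78, I(-5))*P = (-3 + 78 + 3)*5 = 78*5 = 390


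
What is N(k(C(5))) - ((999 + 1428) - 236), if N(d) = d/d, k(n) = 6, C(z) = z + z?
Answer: -2190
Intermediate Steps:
C(z) = 2*z
N(d) = 1
N(k(C(5))) - ((999 + 1428) - 236) = 1 - ((999 + 1428) - 236) = 1 - (2427 - 236) = 1 - 1*2191 = 1 - 2191 = -2190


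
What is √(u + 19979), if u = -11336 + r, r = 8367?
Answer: 9*√210 ≈ 130.42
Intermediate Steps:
u = -2969 (u = -11336 + 8367 = -2969)
√(u + 19979) = √(-2969 + 19979) = √17010 = 9*√210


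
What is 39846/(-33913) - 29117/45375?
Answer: -23102951/12717375 ≈ -1.8166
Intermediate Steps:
39846/(-33913) - 29117/45375 = 39846*(-1/33913) - 29117*1/45375 = -39846/33913 - 2647/4125 = -23102951/12717375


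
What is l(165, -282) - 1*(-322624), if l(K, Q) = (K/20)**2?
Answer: 5163073/16 ≈ 3.2269e+5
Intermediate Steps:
l(K, Q) = K**2/400 (l(K, Q) = (K*(1/20))**2 = (K/20)**2 = K**2/400)
l(165, -282) - 1*(-322624) = (1/400)*165**2 - 1*(-322624) = (1/400)*27225 + 322624 = 1089/16 + 322624 = 5163073/16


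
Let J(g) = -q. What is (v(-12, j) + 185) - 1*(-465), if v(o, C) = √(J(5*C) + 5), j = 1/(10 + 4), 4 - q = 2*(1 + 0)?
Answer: 650 + √3 ≈ 651.73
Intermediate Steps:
q = 2 (q = 4 - 2*(1 + 0) = 4 - 2 = 2)
J(g) = -2 (J(g) = -1*2 = -2)
j = 1/14 ≈ 0.071429
v(o, C) = √3 (v(o, C) = √(-2 + 5) = √3)
(v(-12, j) + 185) - 1*(-465) = (√3 + 185) - 1*(-465) = (185 + √3) + 465 = 650 + √3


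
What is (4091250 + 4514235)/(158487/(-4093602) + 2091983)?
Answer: 11742476868990/2854581878093 ≈ 4.1136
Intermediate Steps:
(4091250 + 4514235)/(158487/(-4093602) + 2091983) = 8605485/(158487*(-1/4093602) + 2091983) = 8605485/(-52829/1364534 + 2091983) = 8605485/(2854581878093/1364534) = 8605485*(1364534/2854581878093) = 11742476868990/2854581878093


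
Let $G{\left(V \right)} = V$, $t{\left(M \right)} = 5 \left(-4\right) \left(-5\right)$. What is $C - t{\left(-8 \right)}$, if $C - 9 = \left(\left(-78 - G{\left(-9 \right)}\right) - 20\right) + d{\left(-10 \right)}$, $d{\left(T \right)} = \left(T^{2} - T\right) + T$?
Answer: $-80$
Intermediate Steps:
$t{\left(M \right)} = 100$ ($t{\left(M \right)} = \left(-20\right) \left(-5\right) = 100$)
$d{\left(T \right)} = T^{2}$
$C = 20$ ($C = 9 + \left(\left(\left(-78 - -9\right) - 20\right) + \left(-10\right)^{2}\right) = 9 + \left(\left(\left(-78 + 9\right) - 20\right) + 100\right) = 9 + \left(\left(-69 - 20\right) + 100\right) = 9 + \left(-89 + 100\right) = 9 + 11 = 20$)
$C - t{\left(-8 \right)} = 20 - 100 = -80$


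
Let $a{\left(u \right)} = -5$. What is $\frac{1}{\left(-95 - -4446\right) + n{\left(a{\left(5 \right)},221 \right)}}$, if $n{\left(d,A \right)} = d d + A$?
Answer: $\frac{1}{4597} \approx 0.00021753$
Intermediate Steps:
$n{\left(d,A \right)} = A + d^{2}$ ($n{\left(d,A \right)} = d^{2} + A = A + d^{2}$)
$\frac{1}{\left(-95 - -4446\right) + n{\left(a{\left(5 \right)},221 \right)}} = \frac{1}{\left(-95 - -4446\right) + \left(221 + \left(-5\right)^{2}\right)} = \frac{1}{\left(-95 + 4446\right) + \left(221 + 25\right)} = \frac{1}{4351 + 246} = \frac{1}{4597}$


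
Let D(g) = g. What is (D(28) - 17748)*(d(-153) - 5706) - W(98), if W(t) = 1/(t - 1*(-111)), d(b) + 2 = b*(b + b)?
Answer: -152250062801/209 ≈ -7.2847e+8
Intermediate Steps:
d(b) = -2 + 2*b² (d(b) = -2 + b*(b + b) = -2 + b*(2*b) = -2 + 2*b²)
W(t) = 1/(111 + t) (W(t) = 1/(t + 111) = 1/(111 + t))
(D(28) - 17748)*(d(-153) - 5706) - W(98) = (28 - 17748)*((-2 + 2*(-153)²) - 5706) - 1/(111 + 98) = -17720*((-2 + 2*23409) - 5706) - 1/209 = -17720*((-2 + 46818) - 5706) - 1*1/209 = -17720*(46816 - 5706) - 1/209 = -17720*41110 - 1/209 = -728469200 - 1/209 = -152250062801/209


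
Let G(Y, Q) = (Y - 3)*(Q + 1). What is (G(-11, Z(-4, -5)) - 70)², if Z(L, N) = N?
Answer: 196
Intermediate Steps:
G(Y, Q) = (1 + Q)*(-3 + Y) (G(Y, Q) = (-3 + Y)*(1 + Q) = (1 + Q)*(-3 + Y))
(G(-11, Z(-4, -5)) - 70)² = ((-3 - 11 - 3*(-5) - 5*(-11)) - 70)² = ((-3 - 11 + 15 + 55) - 70)² = (56 - 70)² = (-14)² = 196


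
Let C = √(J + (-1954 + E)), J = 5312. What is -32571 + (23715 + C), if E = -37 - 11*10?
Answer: -8856 + 13*√19 ≈ -8799.3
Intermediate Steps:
E = -147 (E = -37 - 110 = -147)
C = 13*√19 (C = √(5312 + (-1954 - 147)) = √(5312 - 2101) = √3211 = 13*√19 ≈ 56.666)
-32571 + (23715 + C) = -32571 + (23715 + 13*√19) = -8856 + 13*√19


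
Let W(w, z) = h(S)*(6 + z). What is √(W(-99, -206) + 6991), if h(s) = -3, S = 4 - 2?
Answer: √7591 ≈ 87.126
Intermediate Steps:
S = 2
W(w, z) = -18 - 3*z (W(w, z) = -3*(6 + z) = -18 - 3*z)
√(W(-99, -206) + 6991) = √((-18 - 3*(-206)) + 6991) = √((-18 + 618) + 6991) = √(600 + 6991) = √7591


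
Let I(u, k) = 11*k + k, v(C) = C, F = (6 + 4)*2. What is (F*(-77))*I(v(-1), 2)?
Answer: -36960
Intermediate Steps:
F = 20 (F = 10*2 = 20)
I(u, k) = 12*k
(F*(-77))*I(v(-1), 2) = (20*(-77))*(12*2) = -1540*24 = -36960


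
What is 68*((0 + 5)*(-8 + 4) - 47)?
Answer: -4556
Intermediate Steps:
68*((0 + 5)*(-8 + 4) - 47) = 68*(5*(-4) - 47) = 68*(-20 - 47) = 68*(-67) = -4556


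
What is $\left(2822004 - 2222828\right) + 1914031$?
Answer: $2513207$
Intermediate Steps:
$\left(2822004 - 2222828\right) + 1914031 = 599176 + 1914031 = 2513207$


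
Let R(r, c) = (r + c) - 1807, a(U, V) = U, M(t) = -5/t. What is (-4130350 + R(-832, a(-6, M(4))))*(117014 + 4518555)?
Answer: -19158783499155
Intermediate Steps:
R(r, c) = -1807 + c + r (R(r, c) = (c + r) - 1807 = -1807 + c + r)
(-4130350 + R(-832, a(-6, M(4))))*(117014 + 4518555) = (-4130350 + (-1807 - 6 - 832))*(117014 + 4518555) = (-4130350 - 2645)*4635569 = -4132995*4635569 = -19158783499155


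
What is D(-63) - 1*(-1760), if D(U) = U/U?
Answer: 1761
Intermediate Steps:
D(U) = 1
D(-63) - 1*(-1760) = 1 - 1*(-1760) = 1 + 1760 = 1761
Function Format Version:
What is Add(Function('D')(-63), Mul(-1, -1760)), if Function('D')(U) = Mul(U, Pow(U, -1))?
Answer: 1761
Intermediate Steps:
Function('D')(U) = 1
Add(Function('D')(-63), Mul(-1, -1760)) = Add(1, Mul(-1, -1760)) = Add(1, 1760) = 1761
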